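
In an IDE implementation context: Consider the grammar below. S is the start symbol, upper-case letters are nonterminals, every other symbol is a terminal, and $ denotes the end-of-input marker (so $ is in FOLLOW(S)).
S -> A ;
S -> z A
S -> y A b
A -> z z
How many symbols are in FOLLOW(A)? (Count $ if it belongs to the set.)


S is the start symbol and does not occur in any rule body, so FOLLOW(S) = {$}.
Examining every occurrence of A in a rule body:
  S -> A ; : A is followed by terminal ';' -> add ';'
  S -> z A : A is at the right end -> add FOLLOW(S) = {$}
  S -> y A b : A is followed by terminal 'b' -> add 'b'
  A -> z z : A does not occur in the body -> contributes nothing
FOLLOW(A) = {;, b, $}
Count: 3

3


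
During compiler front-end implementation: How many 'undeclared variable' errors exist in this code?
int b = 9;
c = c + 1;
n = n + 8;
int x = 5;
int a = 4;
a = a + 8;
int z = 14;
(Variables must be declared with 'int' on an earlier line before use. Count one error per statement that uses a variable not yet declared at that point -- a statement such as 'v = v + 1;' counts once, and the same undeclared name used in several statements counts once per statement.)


Scanning code line by line:
  Line 1: declare 'b' -> declared = ['b']
  Line 2: use 'c' -> ERROR (undeclared)
  Line 3: use 'n' -> ERROR (undeclared)
  Line 4: declare 'x' -> declared = ['b', 'x']
  Line 5: declare 'a' -> declared = ['a', 'b', 'x']
  Line 6: use 'a' -> OK (declared)
  Line 7: declare 'z' -> declared = ['a', 'b', 'x', 'z']
Total undeclared variable errors: 2

2


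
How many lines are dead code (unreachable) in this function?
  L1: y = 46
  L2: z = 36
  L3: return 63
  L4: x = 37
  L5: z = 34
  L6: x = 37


Analyzing control flow:
  L1: reachable (before return)
  L2: reachable (before return)
  L3: reachable (return statement)
  L4: DEAD (after return at L3)
  L5: DEAD (after return at L3)
  L6: DEAD (after return at L3)
Return at L3, total lines = 6
Dead lines: L4 through L6
Count: 3

3


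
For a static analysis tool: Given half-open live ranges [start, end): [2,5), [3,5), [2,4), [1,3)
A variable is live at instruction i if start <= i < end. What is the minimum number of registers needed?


Live ranges:
  Var0: [2, 5)
  Var1: [3, 5)
  Var2: [2, 4)
  Var3: [1, 3)
Sweep-line events (position, delta, active):
  pos=1 start -> active=1
  pos=2 start -> active=2
  pos=2 start -> active=3
  pos=3 end -> active=2
  pos=3 start -> active=3
  pos=4 end -> active=2
  pos=5 end -> active=1
  pos=5 end -> active=0
Maximum simultaneous active: 3
Minimum registers needed: 3

3


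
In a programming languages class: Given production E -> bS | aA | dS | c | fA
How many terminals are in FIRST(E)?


Production: E -> bS | aA | dS | c | fA
Examining each alternative for leading terminals:
  E -> bS : first terminal = 'b'
  E -> aA : first terminal = 'a'
  E -> dS : first terminal = 'd'
  E -> c : first terminal = 'c'
  E -> fA : first terminal = 'f'
FIRST(E) = {a, b, c, d, f}
Count: 5

5


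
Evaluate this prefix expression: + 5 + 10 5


Parsing prefix expression: + 5 + 10 5
Step 1: Innermost operation '+ 10 5'
  10 + 5 = 15
Step 2: Outer operation '+ 5 [15]'
  5 + 15 = 20

20


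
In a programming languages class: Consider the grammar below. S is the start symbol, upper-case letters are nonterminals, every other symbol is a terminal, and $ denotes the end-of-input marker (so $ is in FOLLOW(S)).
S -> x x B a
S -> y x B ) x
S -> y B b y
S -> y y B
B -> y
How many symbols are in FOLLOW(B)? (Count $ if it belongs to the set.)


S is the start symbol and does not occur in any rule body, so FOLLOW(S) = {$}.
Examining every occurrence of B in a rule body:
  S -> x x B a : B is followed by terminal 'a' -> add 'a'
  S -> y x B ) x : B is followed by terminal ')' -> add ')'
  S -> y B b y : B is followed by terminal 'b' -> add 'b'
  S -> y y B : B is at the right end -> add FOLLOW(S) = {$}
  B -> y : B does not occur in the body -> contributes nothing
FOLLOW(B) = {), a, b, $}
Count: 4

4


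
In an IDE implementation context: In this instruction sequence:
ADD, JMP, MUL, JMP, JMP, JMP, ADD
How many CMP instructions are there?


Scanning instruction sequence for CMP:
  Position 1: ADD
  Position 2: JMP
  Position 3: MUL
  Position 4: JMP
  Position 5: JMP
  Position 6: JMP
  Position 7: ADD
Matches at positions: []
Total CMP count: 0

0


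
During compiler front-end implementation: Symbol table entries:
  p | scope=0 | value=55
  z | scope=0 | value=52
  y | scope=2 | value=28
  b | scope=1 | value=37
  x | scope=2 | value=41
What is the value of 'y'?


Searching symbol table for 'y':
  p | scope=0 | value=55
  z | scope=0 | value=52
  y | scope=2 | value=28 <- MATCH
  b | scope=1 | value=37
  x | scope=2 | value=41
Found 'y' at scope 2 with value 28

28


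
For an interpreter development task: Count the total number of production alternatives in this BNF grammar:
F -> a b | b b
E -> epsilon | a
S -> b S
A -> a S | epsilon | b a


Counting alternatives per rule:
  F: 2 alternative(s)
  E: 2 alternative(s)
  S: 1 alternative(s)
  A: 3 alternative(s)
Sum: 2 + 2 + 1 + 3 = 8

8


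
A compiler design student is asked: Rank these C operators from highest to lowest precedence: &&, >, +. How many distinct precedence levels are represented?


Looking up precedence for each operator:
  && -> precedence 2
  > -> precedence 4
  + -> precedence 5
Sorted highest to lowest: +, >, &&
Distinct precedence values: [5, 4, 2]
Number of distinct levels: 3

3


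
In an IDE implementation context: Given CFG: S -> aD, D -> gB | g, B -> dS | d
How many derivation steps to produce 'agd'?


Grammar: S -> aD, D -> gB | g, B -> dS | d
Deriving 'agd':
Step 1: S -> aD => aD
Step 2: D -> gB => agB
Step 3: B -> d => agd
Total derivation steps: 3

3


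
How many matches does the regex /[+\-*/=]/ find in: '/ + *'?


Pattern: /[+\-*/=]/ (operators)
Input: '/ + *'
Scanning for matches:
  Match 1: '/'
  Match 2: '+'
  Match 3: '*'
Total matches: 3

3


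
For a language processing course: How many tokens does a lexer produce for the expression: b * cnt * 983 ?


Scanning 'b * cnt * 983'
Token 1: 'b' -> identifier
Token 2: '*' -> operator
Token 3: 'cnt' -> identifier
Token 4: '*' -> operator
Token 5: '983' -> integer_literal
Total tokens: 5

5


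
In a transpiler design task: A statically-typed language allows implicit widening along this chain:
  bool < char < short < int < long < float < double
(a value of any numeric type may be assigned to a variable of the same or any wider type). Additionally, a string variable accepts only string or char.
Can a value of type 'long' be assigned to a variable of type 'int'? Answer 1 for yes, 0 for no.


Target variable type: int
Source value type: long
Numeric ranks: long=4, int=3
Widening allowed iff rank(source) <= rank(target): 4 <= 3? No
Result: 0

0


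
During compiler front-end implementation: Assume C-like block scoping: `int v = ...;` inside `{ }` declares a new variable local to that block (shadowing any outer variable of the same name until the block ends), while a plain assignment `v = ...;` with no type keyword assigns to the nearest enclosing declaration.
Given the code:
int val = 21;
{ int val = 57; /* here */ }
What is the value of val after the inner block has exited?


Analyzing scoping rules:
Outer scope: declares val = 21
Inner block: 'int val = 57;' declares a NEW val that shadows the outer one
When the block exits the inner val goes out of scope; the outer val was never modified -> 21
Result: 21

21


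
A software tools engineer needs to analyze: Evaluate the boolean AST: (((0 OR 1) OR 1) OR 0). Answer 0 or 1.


Step 1: Evaluate inner node
  0 OR 1 = 1
Step 2: Evaluate next node
  1 OR 1 = 1
Step 3: Evaluate root node
  1 OR 0 = 1

1


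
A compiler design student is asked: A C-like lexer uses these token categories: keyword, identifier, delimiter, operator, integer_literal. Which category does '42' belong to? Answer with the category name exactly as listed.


Token: '42'
Checking categories:
  identifier: no
  integer_literal: YES
  operator: no
  keyword: no
  delimiter: no
Category: integer_literal

integer_literal


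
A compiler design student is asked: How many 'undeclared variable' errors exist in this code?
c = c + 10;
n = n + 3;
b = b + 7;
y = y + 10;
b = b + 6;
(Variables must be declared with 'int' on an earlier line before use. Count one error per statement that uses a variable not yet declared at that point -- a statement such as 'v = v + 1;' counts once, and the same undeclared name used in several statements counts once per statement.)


Scanning code line by line:
  Line 1: use 'c' -> ERROR (undeclared)
  Line 2: use 'n' -> ERROR (undeclared)
  Line 3: use 'b' -> ERROR (undeclared)
  Line 4: use 'y' -> ERROR (undeclared)
  Line 5: use 'b' -> ERROR (undeclared)
Total undeclared variable errors: 5

5


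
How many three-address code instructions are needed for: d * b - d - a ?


Expression: d * b - d - a
Generating three-address code (respecting * over +/- precedence):
  Instruction 1: t1 = d * b
  Instruction 2: t2 = t1 - d
  Instruction 3: t3 = t2 - a
Total instructions: 3

3


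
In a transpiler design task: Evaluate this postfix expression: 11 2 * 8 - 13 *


Processing tokens left to right:
Push 11, Push 2
Pop 11 and 2, compute 11 * 2 = 22, push 22
Push 8
Pop 22 and 8, compute 22 - 8 = 14, push 14
Push 13
Pop 14 and 13, compute 14 * 13 = 182, push 182
Stack result: 182

182


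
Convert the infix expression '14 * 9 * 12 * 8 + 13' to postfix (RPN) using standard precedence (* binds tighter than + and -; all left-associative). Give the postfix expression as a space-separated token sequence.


Applying the shunting-yard algorithm:
  Operand 14 -> output
  Push '*' onto operator stack -> op-stack: [*]
  Operand 9 -> output
  See '*' (prec 2); top '*' (prec 2) >= it -> pop '*' to output
  Push '*' onto operator stack -> op-stack: [*]
  Operand 12 -> output
  See '*' (prec 2); top '*' (prec 2) >= it -> pop '*' to output
  Push '*' onto operator stack -> op-stack: [*]
  Operand 8 -> output
  See '+' (prec 1); top '*' (prec 2) >= it -> pop '*' to output
  Push '+' onto operator stack -> op-stack: [+]
  Operand 13 -> output
  End of input: pop '+' to output
Postfix result: 14 9 * 12 * 8 * 13 +

14 9 * 12 * 8 * 13 +


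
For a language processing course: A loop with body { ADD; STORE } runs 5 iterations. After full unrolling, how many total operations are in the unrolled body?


Loop body operations: ADD, STORE (2 ops per iteration)
Unrolling 5 iterations:
  Iteration 1: ADD, STORE (2 ops)
  Iteration 2: ADD, STORE (2 ops)
  Iteration 3: ADD, STORE (2 ops)
  Iteration 4: ADD, STORE (2 ops)
  Iteration 5: ADD, STORE (2 ops)
Total: 5 iterations * 2 ops/iter = 10 operations

10


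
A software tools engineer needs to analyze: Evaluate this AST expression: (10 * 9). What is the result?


Expression: (10 * 9)
Evaluating step by step:
  10 * 9 = 90
Result: 90

90


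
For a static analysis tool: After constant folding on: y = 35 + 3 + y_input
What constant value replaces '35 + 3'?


Identifying constant sub-expression:
  Original: y = 35 + 3 + y_input
  35 and 3 are both compile-time constants
  Evaluating: 35 + 3 = 38
  After folding: y = 38 + y_input

38


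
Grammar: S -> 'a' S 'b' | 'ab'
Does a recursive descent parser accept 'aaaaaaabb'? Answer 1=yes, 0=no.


Grammar accepts strings of the form a^n b^n (n >= 1)
Word: 'aaaaaaabb'
Counting: 7 a's and 2 b's
Check: 7 == 2? No
Mismatch: a-count != b-count
Rejected

0


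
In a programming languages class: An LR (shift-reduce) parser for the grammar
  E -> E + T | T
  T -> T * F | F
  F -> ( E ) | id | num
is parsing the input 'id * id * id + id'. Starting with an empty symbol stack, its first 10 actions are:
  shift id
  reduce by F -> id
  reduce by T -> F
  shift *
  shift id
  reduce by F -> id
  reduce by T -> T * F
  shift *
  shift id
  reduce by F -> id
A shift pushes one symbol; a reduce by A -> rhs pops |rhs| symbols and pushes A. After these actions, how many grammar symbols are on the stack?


Tracking the symbol stack through each action:
  Action 1: shift 'id' : push -> stack = [id] (size 1)
  Action 2: reduce by F -> id : pop 1, push F -> stack = [F] (size 1)
  Action 3: reduce by T -> F : pop 1, push T -> stack = [T] (size 1)
  Action 4: shift '*' : push -> stack = [T, *] (size 2)
  Action 5: shift 'id' : push -> stack = [T, *, id] (size 3)
  Action 6: reduce by F -> id : pop 1, push F -> stack = [T, *, F] (size 3)
  Action 7: reduce by T -> T * F : pop 3, push T -> stack = [T] (size 1)
  Action 8: shift '*' : push -> stack = [T, *] (size 2)
  Action 9: shift 'id' : push -> stack = [T, *, id] (size 3)
  Action 10: reduce by F -> id : pop 1, push F -> stack = [T, *, F] (size 3)
Final stack size: 3

3


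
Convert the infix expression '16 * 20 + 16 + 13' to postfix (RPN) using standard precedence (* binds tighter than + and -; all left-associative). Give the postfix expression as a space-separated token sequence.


Applying the shunting-yard algorithm:
  Operand 16 -> output
  Push '*' onto operator stack -> op-stack: [*]
  Operand 20 -> output
  See '+' (prec 1); top '*' (prec 2) >= it -> pop '*' to output
  Push '+' onto operator stack -> op-stack: [+]
  Operand 16 -> output
  See '+' (prec 1); top '+' (prec 1) >= it -> pop '+' to output
  Push '+' onto operator stack -> op-stack: [+]
  Operand 13 -> output
  End of input: pop '+' to output
Postfix result: 16 20 * 16 + 13 +

16 20 * 16 + 13 +


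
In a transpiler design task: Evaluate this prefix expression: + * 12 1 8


Parsing prefix expression: + * 12 1 8
Step 1: Innermost operation '* 12 1'
  12 * 1 = 12
Step 2: Outer operation '+ [12] 8'
  12 + 8 = 20

20


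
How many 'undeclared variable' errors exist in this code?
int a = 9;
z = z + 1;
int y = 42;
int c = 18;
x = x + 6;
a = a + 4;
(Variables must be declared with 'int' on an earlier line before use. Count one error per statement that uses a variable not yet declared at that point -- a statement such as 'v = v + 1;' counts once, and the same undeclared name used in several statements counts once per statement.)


Scanning code line by line:
  Line 1: declare 'a' -> declared = ['a']
  Line 2: use 'z' -> ERROR (undeclared)
  Line 3: declare 'y' -> declared = ['a', 'y']
  Line 4: declare 'c' -> declared = ['a', 'c', 'y']
  Line 5: use 'x' -> ERROR (undeclared)
  Line 6: use 'a' -> OK (declared)
Total undeclared variable errors: 2

2


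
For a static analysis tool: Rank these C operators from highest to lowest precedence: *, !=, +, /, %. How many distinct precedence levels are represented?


Looking up precedence for each operator:
  * -> precedence 6
  != -> precedence 3
  + -> precedence 5
  / -> precedence 6
  % -> precedence 6
Sorted highest to lowest: *, /, %, +, !=
Distinct precedence values: [6, 5, 3]
Number of distinct levels: 3

3


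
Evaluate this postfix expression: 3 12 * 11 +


Processing tokens left to right:
Push 3, Push 12
Pop 3 and 12, compute 3 * 12 = 36, push 36
Push 11
Pop 36 and 11, compute 36 + 11 = 47, push 47
Stack result: 47

47


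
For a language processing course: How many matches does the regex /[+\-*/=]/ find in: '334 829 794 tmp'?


Pattern: /[+\-*/=]/ (operators)
Input: '334 829 794 tmp'
Scanning for matches:
Total matches: 0

0


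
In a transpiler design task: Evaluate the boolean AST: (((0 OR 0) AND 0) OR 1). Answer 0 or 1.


Step 1: Evaluate inner node
  0 OR 0 = 0
Step 2: Evaluate next node
  0 AND 0 = 0
Step 3: Evaluate root node
  0 OR 1 = 1

1


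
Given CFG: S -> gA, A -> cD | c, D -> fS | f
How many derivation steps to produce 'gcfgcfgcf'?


Grammar: S -> gA, A -> cD | c, D -> fS | f
Deriving 'gcfgcfgcf':
Step 1: S -> gA => gA
Step 2: A -> cD => gcD
Step 3: D -> fS => gcfS
Step 4: S -> gA => gcfgA
Step 5: A -> cD => gcfgcD
Step 6: D -> fS => gcfgcfS
Step 7: S -> gA => gcfgcfgA
Step 8: A -> cD => gcfgcfgcD
Step 9: D -> f => gcfgcfgcf
Total derivation steps: 9

9


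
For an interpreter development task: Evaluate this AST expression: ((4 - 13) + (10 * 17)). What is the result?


Expression: ((4 - 13) + (10 * 17))
Evaluating step by step:
  4 - 13 = -9
  10 * 17 = 170
  -9 + 170 = 161
Result: 161

161


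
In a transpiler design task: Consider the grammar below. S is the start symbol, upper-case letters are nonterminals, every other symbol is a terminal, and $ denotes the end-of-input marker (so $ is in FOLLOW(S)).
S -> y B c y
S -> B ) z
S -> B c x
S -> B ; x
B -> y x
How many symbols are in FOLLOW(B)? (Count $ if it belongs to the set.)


S is the start symbol and does not occur in any rule body, so FOLLOW(S) = {$}.
Examining every occurrence of B in a rule body:
  S -> y B c y : B is followed by terminal 'c' -> add 'c'
  S -> B ) z : B is followed by terminal ')' -> add ')'
  S -> B c x : B is followed by terminal 'c' -> add 'c' (already in the set)
  S -> B ; x : B is followed by terminal ';' -> add ';'
  B -> y x : B does not occur in the body -> contributes nothing
FOLLOW(B) = {), ;, c}
Count: 3

3


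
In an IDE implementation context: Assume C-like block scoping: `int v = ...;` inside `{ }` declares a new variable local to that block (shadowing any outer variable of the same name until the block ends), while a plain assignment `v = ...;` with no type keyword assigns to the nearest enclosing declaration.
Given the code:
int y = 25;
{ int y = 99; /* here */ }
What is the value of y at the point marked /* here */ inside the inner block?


Analyzing scoping rules:
Outer scope: declares y = 25
Inner block: 'int y = 99;' declares a NEW y that shadows the outer one
Inside the block the inner declaration is in scope -> 99
Result: 99

99


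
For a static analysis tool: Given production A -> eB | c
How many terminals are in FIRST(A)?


Production: A -> eB | c
Examining each alternative for leading terminals:
  A -> eB : first terminal = 'e'
  A -> c : first terminal = 'c'
FIRST(A) = {c, e}
Count: 2

2


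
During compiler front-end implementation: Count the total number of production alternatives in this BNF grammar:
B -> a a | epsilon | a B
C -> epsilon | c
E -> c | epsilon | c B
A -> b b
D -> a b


Counting alternatives per rule:
  B: 3 alternative(s)
  C: 2 alternative(s)
  E: 3 alternative(s)
  A: 1 alternative(s)
  D: 1 alternative(s)
Sum: 3 + 2 + 3 + 1 + 1 = 10

10


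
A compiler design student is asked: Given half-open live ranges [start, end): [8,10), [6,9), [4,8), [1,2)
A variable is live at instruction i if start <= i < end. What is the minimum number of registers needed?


Live ranges:
  Var0: [8, 10)
  Var1: [6, 9)
  Var2: [4, 8)
  Var3: [1, 2)
Sweep-line events (position, delta, active):
  pos=1 start -> active=1
  pos=2 end -> active=0
  pos=4 start -> active=1
  pos=6 start -> active=2
  pos=8 end -> active=1
  pos=8 start -> active=2
  pos=9 end -> active=1
  pos=10 end -> active=0
Maximum simultaneous active: 2
Minimum registers needed: 2

2


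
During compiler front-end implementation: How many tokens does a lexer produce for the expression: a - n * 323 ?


Scanning 'a - n * 323'
Token 1: 'a' -> identifier
Token 2: '-' -> operator
Token 3: 'n' -> identifier
Token 4: '*' -> operator
Token 5: '323' -> integer_literal
Total tokens: 5

5


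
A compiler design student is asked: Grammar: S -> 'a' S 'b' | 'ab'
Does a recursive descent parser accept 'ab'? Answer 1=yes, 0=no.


Grammar accepts strings of the form a^n b^n (n >= 1)
Word: 'ab'
Counting: 1 a's and 1 b's
Check: 1 == 1? Yes
Derivation (S -> aSb applied 0 time(s), then S -> ab): S => ab
Accepted

1


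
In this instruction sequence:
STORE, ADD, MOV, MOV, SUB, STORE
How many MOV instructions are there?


Scanning instruction sequence for MOV:
  Position 1: STORE
  Position 2: ADD
  Position 3: MOV <- MATCH
  Position 4: MOV <- MATCH
  Position 5: SUB
  Position 6: STORE
Matches at positions: [3, 4]
Total MOV count: 2

2


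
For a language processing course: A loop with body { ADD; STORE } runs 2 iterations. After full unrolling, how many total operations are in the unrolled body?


Loop body operations: ADD, STORE (2 ops per iteration)
Unrolling 2 iterations:
  Iteration 1: ADD, STORE (2 ops)
  Iteration 2: ADD, STORE (2 ops)
Total: 2 iterations * 2 ops/iter = 4 operations

4


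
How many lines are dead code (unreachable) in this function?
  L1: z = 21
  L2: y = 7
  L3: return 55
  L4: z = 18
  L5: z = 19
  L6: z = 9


Analyzing control flow:
  L1: reachable (before return)
  L2: reachable (before return)
  L3: reachable (return statement)
  L4: DEAD (after return at L3)
  L5: DEAD (after return at L3)
  L6: DEAD (after return at L3)
Return at L3, total lines = 6
Dead lines: L4 through L6
Count: 3

3


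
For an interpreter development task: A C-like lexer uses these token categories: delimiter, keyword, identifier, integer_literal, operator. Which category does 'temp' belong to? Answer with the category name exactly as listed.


Token: 'temp'
Checking categories:
  identifier: YES
  integer_literal: no
  operator: no
  keyword: no
  delimiter: no
Category: identifier

identifier


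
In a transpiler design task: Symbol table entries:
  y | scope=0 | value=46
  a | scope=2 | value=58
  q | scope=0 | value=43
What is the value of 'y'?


Searching symbol table for 'y':
  y | scope=0 | value=46 <- MATCH
  a | scope=2 | value=58
  q | scope=0 | value=43
Found 'y' at scope 0 with value 46

46


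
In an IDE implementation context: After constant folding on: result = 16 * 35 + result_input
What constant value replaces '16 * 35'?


Identifying constant sub-expression:
  Original: result = 16 * 35 + result_input
  16 and 35 are both compile-time constants
  Evaluating: 16 * 35 = 560
  After folding: result = 560 + result_input

560


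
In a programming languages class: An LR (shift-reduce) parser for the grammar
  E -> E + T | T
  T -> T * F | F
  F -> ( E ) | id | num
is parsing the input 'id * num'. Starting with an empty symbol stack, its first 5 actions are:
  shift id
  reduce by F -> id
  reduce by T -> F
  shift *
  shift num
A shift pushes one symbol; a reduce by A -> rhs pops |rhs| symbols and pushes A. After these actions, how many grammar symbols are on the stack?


Tracking the symbol stack through each action:
  Action 1: shift 'id' : push -> stack = [id] (size 1)
  Action 2: reduce by F -> id : pop 1, push F -> stack = [F] (size 1)
  Action 3: reduce by T -> F : pop 1, push T -> stack = [T] (size 1)
  Action 4: shift '*' : push -> stack = [T, *] (size 2)
  Action 5: shift 'num' : push -> stack = [T, *, num] (size 3)
Final stack size: 3

3


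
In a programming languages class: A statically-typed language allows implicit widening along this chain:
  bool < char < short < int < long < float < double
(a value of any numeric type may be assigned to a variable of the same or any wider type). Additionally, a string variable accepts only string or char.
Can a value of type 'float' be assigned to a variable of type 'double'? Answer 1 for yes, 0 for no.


Target variable type: double
Source value type: float
Numeric ranks: float=5, double=6
Widening allowed iff rank(source) <= rank(target): 5 <= 6? Yes
Result: 1

1


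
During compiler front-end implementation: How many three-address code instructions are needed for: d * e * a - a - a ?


Expression: d * e * a - a - a
Generating three-address code (respecting * over +/- precedence):
  Instruction 1: t1 = d * e
  Instruction 2: t2 = t1 * a
  Instruction 3: t3 = t2 - a
  Instruction 4: t4 = t3 - a
Total instructions: 4

4


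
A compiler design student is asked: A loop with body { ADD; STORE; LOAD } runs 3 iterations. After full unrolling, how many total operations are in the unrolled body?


Loop body operations: ADD, STORE, LOAD (3 ops per iteration)
Unrolling 3 iterations:
  Iteration 1: ADD, STORE, LOAD (3 ops)
  Iteration 2: ADD, STORE, LOAD (3 ops)
  Iteration 3: ADD, STORE, LOAD (3 ops)
Total: 3 iterations * 3 ops/iter = 9 operations

9


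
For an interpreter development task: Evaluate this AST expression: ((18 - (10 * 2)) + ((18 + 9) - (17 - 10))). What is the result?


Expression: ((18 - (10 * 2)) + ((18 + 9) - (17 - 10)))
Evaluating step by step:
  10 * 2 = 20
  18 - 20 = -2
  18 + 9 = 27
  17 - 10 = 7
  27 - 7 = 20
  -2 + 20 = 18
Result: 18

18


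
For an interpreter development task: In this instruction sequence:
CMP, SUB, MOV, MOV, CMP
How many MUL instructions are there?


Scanning instruction sequence for MUL:
  Position 1: CMP
  Position 2: SUB
  Position 3: MOV
  Position 4: MOV
  Position 5: CMP
Matches at positions: []
Total MUL count: 0

0


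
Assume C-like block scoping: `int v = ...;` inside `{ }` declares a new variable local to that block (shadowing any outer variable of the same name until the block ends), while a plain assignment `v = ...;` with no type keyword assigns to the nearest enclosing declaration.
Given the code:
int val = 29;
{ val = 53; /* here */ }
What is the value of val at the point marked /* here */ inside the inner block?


Analyzing scoping rules:
Outer scope: declares val = 29
Inner block: 'val = 53;' has no type keyword, so it is an assignment to the outer val (no shadowing)
Inside the block, after the assignment -> 53
Result: 53

53


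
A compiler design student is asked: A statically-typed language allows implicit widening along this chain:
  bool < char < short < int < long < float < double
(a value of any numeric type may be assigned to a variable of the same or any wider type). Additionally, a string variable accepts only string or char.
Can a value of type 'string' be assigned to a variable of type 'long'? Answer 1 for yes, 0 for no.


Target variable type: long
Source value type: string
Rule: string cannot widen to any numeric type
Result: 0

0


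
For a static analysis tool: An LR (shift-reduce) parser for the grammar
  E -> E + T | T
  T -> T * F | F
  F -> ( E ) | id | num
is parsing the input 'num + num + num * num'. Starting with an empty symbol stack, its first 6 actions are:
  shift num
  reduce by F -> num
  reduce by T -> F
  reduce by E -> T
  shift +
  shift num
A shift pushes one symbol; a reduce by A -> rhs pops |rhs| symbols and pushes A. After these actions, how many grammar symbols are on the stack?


Tracking the symbol stack through each action:
  Action 1: shift 'num' : push -> stack = [num] (size 1)
  Action 2: reduce by F -> num : pop 1, push F -> stack = [F] (size 1)
  Action 3: reduce by T -> F : pop 1, push T -> stack = [T] (size 1)
  Action 4: reduce by E -> T : pop 1, push E -> stack = [E] (size 1)
  Action 5: shift '+' : push -> stack = [E, +] (size 2)
  Action 6: shift 'num' : push -> stack = [E, +, num] (size 3)
Final stack size: 3

3


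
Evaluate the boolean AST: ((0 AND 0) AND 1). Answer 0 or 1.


Step 1: Evaluate inner node
  0 AND 0 = 0
Step 2: Evaluate root node
  0 AND 1 = 0

0


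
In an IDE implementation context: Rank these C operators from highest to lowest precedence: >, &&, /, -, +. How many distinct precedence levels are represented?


Looking up precedence for each operator:
  > -> precedence 4
  && -> precedence 2
  / -> precedence 6
  - -> precedence 5
  + -> precedence 5
Sorted highest to lowest: /, -, +, >, &&
Distinct precedence values: [6, 5, 4, 2]
Number of distinct levels: 4

4


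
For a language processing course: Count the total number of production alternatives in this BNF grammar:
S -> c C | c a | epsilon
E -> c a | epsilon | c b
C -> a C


Counting alternatives per rule:
  S: 3 alternative(s)
  E: 3 alternative(s)
  C: 1 alternative(s)
Sum: 3 + 3 + 1 = 7

7


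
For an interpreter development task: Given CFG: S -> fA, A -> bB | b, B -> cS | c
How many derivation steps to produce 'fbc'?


Grammar: S -> fA, A -> bB | b, B -> cS | c
Deriving 'fbc':
Step 1: S -> fA => fA
Step 2: A -> bB => fbB
Step 3: B -> c => fbc
Total derivation steps: 3

3


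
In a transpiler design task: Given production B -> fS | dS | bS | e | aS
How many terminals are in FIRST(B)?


Production: B -> fS | dS | bS | e | aS
Examining each alternative for leading terminals:
  B -> fS : first terminal = 'f'
  B -> dS : first terminal = 'd'
  B -> bS : first terminal = 'b'
  B -> e : first terminal = 'e'
  B -> aS : first terminal = 'a'
FIRST(B) = {a, b, d, e, f}
Count: 5

5


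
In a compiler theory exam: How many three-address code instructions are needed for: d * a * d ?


Expression: d * a * d
Generating three-address code (respecting * over +/- precedence):
  Instruction 1: t1 = d * a
  Instruction 2: t2 = t1 * d
Total instructions: 2

2


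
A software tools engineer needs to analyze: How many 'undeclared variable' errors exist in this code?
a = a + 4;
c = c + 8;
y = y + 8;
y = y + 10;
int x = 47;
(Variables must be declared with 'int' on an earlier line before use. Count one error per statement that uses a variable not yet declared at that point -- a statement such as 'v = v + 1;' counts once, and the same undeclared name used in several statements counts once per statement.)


Scanning code line by line:
  Line 1: use 'a' -> ERROR (undeclared)
  Line 2: use 'c' -> ERROR (undeclared)
  Line 3: use 'y' -> ERROR (undeclared)
  Line 4: use 'y' -> ERROR (undeclared)
  Line 5: declare 'x' -> declared = ['x']
Total undeclared variable errors: 4

4


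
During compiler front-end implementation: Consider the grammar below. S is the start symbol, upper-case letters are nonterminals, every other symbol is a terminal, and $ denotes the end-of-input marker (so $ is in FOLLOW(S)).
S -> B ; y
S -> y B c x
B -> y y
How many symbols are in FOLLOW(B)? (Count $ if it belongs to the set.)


S is the start symbol and does not occur in any rule body, so FOLLOW(S) = {$}.
Examining every occurrence of B in a rule body:
  S -> B ; y : B is followed by terminal ';' -> add ';'
  S -> y B c x : B is followed by terminal 'c' -> add 'c'
  B -> y y : B does not occur in the body -> contributes nothing
FOLLOW(B) = {;, c}
Count: 2

2


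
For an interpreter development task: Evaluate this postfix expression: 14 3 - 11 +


Processing tokens left to right:
Push 14, Push 3
Pop 14 and 3, compute 14 - 3 = 11, push 11
Push 11
Pop 11 and 11, compute 11 + 11 = 22, push 22
Stack result: 22

22


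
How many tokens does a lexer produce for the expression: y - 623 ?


Scanning 'y - 623'
Token 1: 'y' -> identifier
Token 2: '-' -> operator
Token 3: '623' -> integer_literal
Total tokens: 3

3


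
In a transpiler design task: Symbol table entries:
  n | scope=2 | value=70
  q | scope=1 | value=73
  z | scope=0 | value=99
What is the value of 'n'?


Searching symbol table for 'n':
  n | scope=2 | value=70 <- MATCH
  q | scope=1 | value=73
  z | scope=0 | value=99
Found 'n' at scope 2 with value 70

70


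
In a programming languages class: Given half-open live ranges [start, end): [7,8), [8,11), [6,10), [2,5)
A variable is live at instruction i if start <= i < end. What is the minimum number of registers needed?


Live ranges:
  Var0: [7, 8)
  Var1: [8, 11)
  Var2: [6, 10)
  Var3: [2, 5)
Sweep-line events (position, delta, active):
  pos=2 start -> active=1
  pos=5 end -> active=0
  pos=6 start -> active=1
  pos=7 start -> active=2
  pos=8 end -> active=1
  pos=8 start -> active=2
  pos=10 end -> active=1
  pos=11 end -> active=0
Maximum simultaneous active: 2
Minimum registers needed: 2

2


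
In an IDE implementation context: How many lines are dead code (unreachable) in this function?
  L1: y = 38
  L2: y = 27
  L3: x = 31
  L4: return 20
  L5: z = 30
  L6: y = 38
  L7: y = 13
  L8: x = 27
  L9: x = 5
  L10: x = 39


Analyzing control flow:
  L1: reachable (before return)
  L2: reachable (before return)
  L3: reachable (before return)
  L4: reachable (return statement)
  L5: DEAD (after return at L4)
  L6: DEAD (after return at L4)
  L7: DEAD (after return at L4)
  L8: DEAD (after return at L4)
  L9: DEAD (after return at L4)
  L10: DEAD (after return at L4)
Return at L4, total lines = 10
Dead lines: L5 through L10
Count: 6

6


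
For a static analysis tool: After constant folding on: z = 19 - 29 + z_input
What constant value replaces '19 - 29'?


Identifying constant sub-expression:
  Original: z = 19 - 29 + z_input
  19 and 29 are both compile-time constants
  Evaluating: 19 - 29 = -10
  After folding: z = -10 + z_input

-10


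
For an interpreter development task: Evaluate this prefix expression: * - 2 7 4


Parsing prefix expression: * - 2 7 4
Step 1: Innermost operation '- 2 7'
  2 - 7 = -5
Step 2: Outer operation '* [-5] 4'
  -5 * 4 = -20

-20


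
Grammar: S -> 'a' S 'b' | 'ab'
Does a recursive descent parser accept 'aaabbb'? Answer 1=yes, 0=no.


Grammar accepts strings of the form a^n b^n (n >= 1)
Word: 'aaabbb'
Counting: 3 a's and 3 b's
Check: 3 == 3? Yes
Derivation (S -> aSb applied 2 time(s), then S -> ab): S => aSb => aaSbb => aaabbb
Accepted

1


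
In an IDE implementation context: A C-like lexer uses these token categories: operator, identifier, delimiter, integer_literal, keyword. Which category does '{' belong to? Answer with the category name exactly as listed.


Token: '{'
Checking categories:
  identifier: no
  integer_literal: no
  operator: no
  keyword: no
  delimiter: YES
Category: delimiter

delimiter


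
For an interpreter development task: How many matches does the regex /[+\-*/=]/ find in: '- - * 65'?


Pattern: /[+\-*/=]/ (operators)
Input: '- - * 65'
Scanning for matches:
  Match 1: '-'
  Match 2: '-'
  Match 3: '*'
Total matches: 3

3


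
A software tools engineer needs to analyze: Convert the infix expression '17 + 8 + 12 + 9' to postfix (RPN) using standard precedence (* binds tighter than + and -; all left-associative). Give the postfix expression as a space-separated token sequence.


Applying the shunting-yard algorithm:
  Operand 17 -> output
  Push '+' onto operator stack -> op-stack: [+]
  Operand 8 -> output
  See '+' (prec 1); top '+' (prec 1) >= it -> pop '+' to output
  Push '+' onto operator stack -> op-stack: [+]
  Operand 12 -> output
  See '+' (prec 1); top '+' (prec 1) >= it -> pop '+' to output
  Push '+' onto operator stack -> op-stack: [+]
  Operand 9 -> output
  End of input: pop '+' to output
Postfix result: 17 8 + 12 + 9 +

17 8 + 12 + 9 +


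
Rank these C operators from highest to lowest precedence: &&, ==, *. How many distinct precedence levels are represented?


Looking up precedence for each operator:
  && -> precedence 2
  == -> precedence 3
  * -> precedence 6
Sorted highest to lowest: *, ==, &&
Distinct precedence values: [6, 3, 2]
Number of distinct levels: 3

3


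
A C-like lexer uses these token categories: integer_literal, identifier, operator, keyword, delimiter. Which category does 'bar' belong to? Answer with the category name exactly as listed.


Token: 'bar'
Checking categories:
  identifier: YES
  integer_literal: no
  operator: no
  keyword: no
  delimiter: no
Category: identifier

identifier


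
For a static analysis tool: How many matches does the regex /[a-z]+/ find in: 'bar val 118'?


Pattern: /[a-z]+/ (identifiers)
Input: 'bar val 118'
Scanning for matches:
  Match 1: 'bar'
  Match 2: 'val'
Total matches: 2

2


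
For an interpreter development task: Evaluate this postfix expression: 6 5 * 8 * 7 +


Processing tokens left to right:
Push 6, Push 5
Pop 6 and 5, compute 6 * 5 = 30, push 30
Push 8
Pop 30 and 8, compute 30 * 8 = 240, push 240
Push 7
Pop 240 and 7, compute 240 + 7 = 247, push 247
Stack result: 247

247


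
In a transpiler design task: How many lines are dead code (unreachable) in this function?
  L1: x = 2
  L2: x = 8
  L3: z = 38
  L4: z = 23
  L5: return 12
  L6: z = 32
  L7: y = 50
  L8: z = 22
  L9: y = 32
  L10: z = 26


Analyzing control flow:
  L1: reachable (before return)
  L2: reachable (before return)
  L3: reachable (before return)
  L4: reachable (before return)
  L5: reachable (return statement)
  L6: DEAD (after return at L5)
  L7: DEAD (after return at L5)
  L8: DEAD (after return at L5)
  L9: DEAD (after return at L5)
  L10: DEAD (after return at L5)
Return at L5, total lines = 10
Dead lines: L6 through L10
Count: 5

5


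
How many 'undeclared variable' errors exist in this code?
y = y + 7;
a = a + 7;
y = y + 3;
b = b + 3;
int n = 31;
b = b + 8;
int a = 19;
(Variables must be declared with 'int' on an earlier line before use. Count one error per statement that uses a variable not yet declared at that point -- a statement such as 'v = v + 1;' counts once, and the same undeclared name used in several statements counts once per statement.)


Scanning code line by line:
  Line 1: use 'y' -> ERROR (undeclared)
  Line 2: use 'a' -> ERROR (undeclared)
  Line 3: use 'y' -> ERROR (undeclared)
  Line 4: use 'b' -> ERROR (undeclared)
  Line 5: declare 'n' -> declared = ['n']
  Line 6: use 'b' -> ERROR (undeclared)
  Line 7: declare 'a' -> declared = ['a', 'n']
Total undeclared variable errors: 5

5


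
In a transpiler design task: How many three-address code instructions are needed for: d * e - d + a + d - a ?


Expression: d * e - d + a + d - a
Generating three-address code (respecting * over +/- precedence):
  Instruction 1: t1 = d * e
  Instruction 2: t2 = t1 - d
  Instruction 3: t3 = t2 + a
  Instruction 4: t4 = t3 + d
  Instruction 5: t5 = t4 - a
Total instructions: 5

5


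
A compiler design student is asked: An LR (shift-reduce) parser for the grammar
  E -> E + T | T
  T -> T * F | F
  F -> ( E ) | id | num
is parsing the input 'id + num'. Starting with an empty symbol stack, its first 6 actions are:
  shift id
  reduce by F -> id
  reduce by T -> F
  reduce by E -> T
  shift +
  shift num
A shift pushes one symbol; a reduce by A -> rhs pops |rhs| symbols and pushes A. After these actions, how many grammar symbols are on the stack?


Tracking the symbol stack through each action:
  Action 1: shift 'id' : push -> stack = [id] (size 1)
  Action 2: reduce by F -> id : pop 1, push F -> stack = [F] (size 1)
  Action 3: reduce by T -> F : pop 1, push T -> stack = [T] (size 1)
  Action 4: reduce by E -> T : pop 1, push E -> stack = [E] (size 1)
  Action 5: shift '+' : push -> stack = [E, +] (size 2)
  Action 6: shift 'num' : push -> stack = [E, +, num] (size 3)
Final stack size: 3

3


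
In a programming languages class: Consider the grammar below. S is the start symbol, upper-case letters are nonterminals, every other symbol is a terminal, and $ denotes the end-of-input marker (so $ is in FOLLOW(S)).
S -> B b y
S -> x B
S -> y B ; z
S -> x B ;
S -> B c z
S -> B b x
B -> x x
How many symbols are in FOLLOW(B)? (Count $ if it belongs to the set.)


S is the start symbol and does not occur in any rule body, so FOLLOW(S) = {$}.
Examining every occurrence of B in a rule body:
  S -> B b y : B is followed by terminal 'b' -> add 'b'
  S -> x B : B is at the right end -> add FOLLOW(S) = {$}
  S -> y B ; z : B is followed by terminal ';' -> add ';'
  S -> x B ; : B is followed by terminal ';' -> add ';' (already in the set)
  S -> B c z : B is followed by terminal 'c' -> add 'c'
  S -> B b x : B is followed by terminal 'b' -> add 'b' (already in the set)
  B -> x x : B does not occur in the body -> contributes nothing
FOLLOW(B) = {;, b, c, $}
Count: 4

4


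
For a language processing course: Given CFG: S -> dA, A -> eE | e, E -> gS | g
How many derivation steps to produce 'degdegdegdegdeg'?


Grammar: S -> dA, A -> eE | e, E -> gS | g
Deriving 'degdegdegdegdeg':
Step 1: S -> dA => dA
Step 2: A -> eE => deE
Step 3: E -> gS => degS
Step 4: S -> dA => degdA
Step 5: A -> eE => degdeE
Step 6: E -> gS => degdegS
Step 7: S -> dA => degdegdA
Step 8: A -> eE => degdegdeE
Step 9: E -> gS => degdegdegS
Step 10: S -> dA => degdegdegdA
Step 11: A -> eE => degdegdegdeE
Step 12: E -> gS => degdegdegdegS
Step 13: S -> dA => degdegdegdegdA
Step 14: A -> eE => degdegdegdegdeE
Step 15: E -> g => degdegdegdegdeg
Total derivation steps: 15

15


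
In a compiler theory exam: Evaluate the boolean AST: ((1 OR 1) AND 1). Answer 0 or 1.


Step 1: Evaluate inner node
  1 OR 1 = 1
Step 2: Evaluate root node
  1 AND 1 = 1

1
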